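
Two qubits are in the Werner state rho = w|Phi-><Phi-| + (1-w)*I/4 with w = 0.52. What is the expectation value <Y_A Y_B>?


|Phi-> = (|00> - |11>)/sqrt(2)
For the pure Bell state, <Y_A Y_B> = +1 (Bell-state Pauli correlator).
The maximally-mixed part I/4 has tr(I/4 * P tensor P) = 0 for any traceless Pauli P.
So <Y_A Y_B>_rho = w * (+1) + (1 - w) * 0
= 0.52 * (+1)
= 0.5200

0.5200


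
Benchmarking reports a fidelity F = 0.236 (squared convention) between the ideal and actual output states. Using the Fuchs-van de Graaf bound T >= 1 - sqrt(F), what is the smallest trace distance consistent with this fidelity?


Fuchs-van de Graaf (squared-fidelity convention): 1 - sqrt(F) <= T <= sqrt(1 - F).
Lower bound: T >= 1 - sqrt(F)
sqrt(F) = sqrt(0.236) = 0.4858
T >= 1 - 0.4858
T >= 0.5142

0.5142


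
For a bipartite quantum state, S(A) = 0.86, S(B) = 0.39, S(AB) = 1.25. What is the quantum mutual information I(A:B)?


I(A:B) = S(A) + S(B) - S(AB)
= 0.86 + 0.39 - 1.25
= 0.0000

0.0000


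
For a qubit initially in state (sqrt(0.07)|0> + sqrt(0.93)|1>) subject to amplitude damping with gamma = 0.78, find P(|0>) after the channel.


For amplitude damping with parameter gamma on state sqrt(a)|0> + sqrt(b)|1>:
alpha^2 = 0.07, beta^2 = 0.93
P(|0>) = alpha^2 + gamma * beta^2
= 0.07 + 0.78 * 0.93
= 0.07 + 0.7254
= 0.7954

0.7954


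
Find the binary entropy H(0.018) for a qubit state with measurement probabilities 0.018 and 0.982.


S = -p*log2(p) - (1-p)*log2(1-p)
p = 0.0180, 1-p = 0.9820
= -0.0180 * log2(0.0180) - 0.9820 * log2(0.9820)
= -(-0.1043) - (-0.0257)
= 0.1301

0.1301


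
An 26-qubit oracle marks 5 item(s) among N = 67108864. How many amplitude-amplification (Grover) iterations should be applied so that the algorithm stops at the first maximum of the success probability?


After j Grover iterations the success probability is P(j) = sin^2((2j+1)*theta), where sin(theta) = sqrt(k/N).
N = 2^26 = 67108864, k = 5
sin(theta) = sqrt(k/N) = 0.0002729575168
theta = arcsin(sqrt(k/N)) = 0.0002729575202 rad
P(j) reaches its first maximum when (2j+1)*theta is as close as possible to pi/2, i.e. j = round(pi/(4*theta) - 1/2).
pi/(4*theta) - 1/2 = 2876.8641
(For comparison, the common estimate pi/4 * sqrt(N/k) = 2877.3641; the exact maximiser is used here.)
Optimal iterations = 2877

2877


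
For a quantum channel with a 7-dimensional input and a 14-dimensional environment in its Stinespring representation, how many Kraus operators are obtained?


Tracing out the environment in an orthonormal basis {|i>_E} gives Kraus operators K_i = <i|_E U |0>_E.
Number of Kraus operators = dim(H_env) = d_env
= 14

14


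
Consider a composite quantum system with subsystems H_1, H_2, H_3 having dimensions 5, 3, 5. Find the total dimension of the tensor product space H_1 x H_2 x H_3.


dim(H_1 x H_2 x H_3) = 5 * 3 * 5
= 15 * 5
= 75

75


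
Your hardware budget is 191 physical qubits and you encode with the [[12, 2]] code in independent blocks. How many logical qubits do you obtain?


Each code block uses 12 physical qubits for 2 logical qubit(s).
Number of complete blocks = floor(191 / 12) = 15
Logical qubits = 15 * 2
= 30

30


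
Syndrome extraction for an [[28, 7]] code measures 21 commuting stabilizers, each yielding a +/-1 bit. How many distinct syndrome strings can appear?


Each stabilizer generator gives a binary (+1 or -1) measurement outcome.
With 21 independent generators:
Total syndromes = 2^21
= 2097152

2097152


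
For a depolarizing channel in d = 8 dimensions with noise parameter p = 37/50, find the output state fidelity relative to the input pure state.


F = (1-p) + p/d
= (1 - 0.7400) + 0.7400/8
= 0.2600 + 0.0925
= 0.3525

0.3525


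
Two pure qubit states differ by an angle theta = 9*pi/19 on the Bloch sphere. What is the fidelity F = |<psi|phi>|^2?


For states separated by angle theta on Bloch sphere:
F = cos^2(theta/2)
theta = 9*pi/19 = 1.4881
theta/2 = 0.7441
cos(theta/2) = 0.7357
F = 0.5413

0.5413


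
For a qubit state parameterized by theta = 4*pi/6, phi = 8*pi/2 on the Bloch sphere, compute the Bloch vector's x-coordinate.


theta = 2.0944, phi = 12.5664
r_x = sin(theta)*cos(phi) = 0.8660 * 1.0000
r_x = 0.8660

0.8660


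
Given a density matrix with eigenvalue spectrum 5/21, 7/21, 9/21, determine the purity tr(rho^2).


tr(rho^2) = sum of eigenvalues squared
= (5/21)^2 + (7/21)^2 + (9/21)^2
= (25 + 49 + 81) / 441
= 155/441
= 0.3515

0.3515


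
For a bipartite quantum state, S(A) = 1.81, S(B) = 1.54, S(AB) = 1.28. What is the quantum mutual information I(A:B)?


I(A:B) = S(A) + S(B) - S(AB)
= 1.81 + 1.54 - 1.28
= 2.0700

2.0700


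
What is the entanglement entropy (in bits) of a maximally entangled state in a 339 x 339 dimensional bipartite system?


For a maximally entangled state in d x d:
S = log2(d) = log2(339)
= 8.4051

8.4051


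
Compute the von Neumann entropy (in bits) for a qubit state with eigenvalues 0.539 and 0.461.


S = -p*log2(p) - (1-p)*log2(1-p)
p = 0.5390, 1-p = 0.4610
= -0.5390 * log2(0.5390) - 0.4610 * log2(0.4610)
= -(-0.4806) - (-0.5150)
= 0.9956

0.9956


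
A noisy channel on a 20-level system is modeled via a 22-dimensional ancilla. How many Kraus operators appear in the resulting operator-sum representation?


Tracing out the environment in an orthonormal basis {|i>_E} gives Kraus operators K_i = <i|_E U |0>_E.
Number of Kraus operators = dim(H_env) = d_env
= 22

22


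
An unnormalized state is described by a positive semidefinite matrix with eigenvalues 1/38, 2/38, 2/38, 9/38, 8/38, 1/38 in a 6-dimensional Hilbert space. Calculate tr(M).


tr(M) = sum of eigenvalues
= 1/38 + 2/38 + 2/38 + 9/38 + 8/38 + 1/38
= 23/38
= 0.6053

0.6053


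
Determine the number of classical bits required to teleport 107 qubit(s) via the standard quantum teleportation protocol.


Quantum teleportation requires 2 classical bits per qubit teleported.
107 qubit(s) -> 2 * 107 = 214 classical bits

214


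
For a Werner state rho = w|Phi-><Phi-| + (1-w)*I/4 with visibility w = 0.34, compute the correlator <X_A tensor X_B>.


|Phi-> = (|00> - |11>)/sqrt(2)
For the pure Bell state, <X_A X_B> = -1 (Bell-state Pauli correlator).
The maximally-mixed part I/4 has tr(I/4 * P tensor P) = 0 for any traceless Pauli P.
So <X_A X_B>_rho = w * (-1) + (1 - w) * 0
= 0.34 * (-1)
= -0.3400

-0.3400


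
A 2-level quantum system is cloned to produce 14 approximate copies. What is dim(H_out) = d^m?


Output space = H^(tensor 14) where dim(H) = 2
dim = 2^14
= 4 (after 2 factors)
= 8 (after 3 factors)
= 16 (after 4 factors)
= 32 (after 5 factors)
= 64 (after 6 factors)
= 128 (after 7 factors)
= 256 (after 8 factors)
= 512 (after 9 factors)
= 1024 (after 10 factors)
= 2048 (after 11 factors)
= 4096 (after 12 factors)
= 8192 (after 13 factors)
= 16384 (after 14 factors)
= 16384

16384


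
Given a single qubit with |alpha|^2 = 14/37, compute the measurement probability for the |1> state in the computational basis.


|alpha|^2 = 14/37 = 0.3784
|beta|^2 = 1 - 14/37 = 23/37 = 0.6216
P(|1>) = |beta|^2 = 0.6216

0.6216


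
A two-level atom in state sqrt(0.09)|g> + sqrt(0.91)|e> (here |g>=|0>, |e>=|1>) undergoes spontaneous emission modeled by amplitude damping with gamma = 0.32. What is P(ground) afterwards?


For amplitude damping with parameter gamma on state sqrt(a)|0> + sqrt(b)|1>:
alpha^2 = 0.09, beta^2 = 0.91
P(|0>) = alpha^2 + gamma * beta^2
= 0.09 + 0.32 * 0.91
= 0.09 + 0.2912
= 0.3812

0.3812


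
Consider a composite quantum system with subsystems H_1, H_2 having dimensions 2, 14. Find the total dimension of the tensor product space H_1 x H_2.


dim(H_1 x H_2) = 2 * 14
= 28

28


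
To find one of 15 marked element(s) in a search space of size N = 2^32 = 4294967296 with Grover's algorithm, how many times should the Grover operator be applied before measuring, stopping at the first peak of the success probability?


After j Grover iterations the success probability is P(j) = sin^2((2j+1)*theta), where sin(theta) = sqrt(k/N).
N = 2^32 = 4294967296, k = 15
sin(theta) = sqrt(k/N) = 5.909703592e-05
theta = arcsin(sqrt(k/N)) = 5.909703596e-05 rad
P(j) reaches its first maximum when (2j+1)*theta is as close as possible to pi/2, i.e. j = round(pi/(4*theta) - 1/2).
pi/(4*theta) - 1/2 = 13289.4756
(For comparison, the common estimate pi/4 * sqrt(N/k) = 13289.9756; the exact maximiser is used here.)
Optimal iterations = 13289

13289


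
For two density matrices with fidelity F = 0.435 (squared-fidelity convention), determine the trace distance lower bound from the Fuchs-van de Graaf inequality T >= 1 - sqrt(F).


Fuchs-van de Graaf (squared-fidelity convention): 1 - sqrt(F) <= T <= sqrt(1 - F).
Lower bound: T >= 1 - sqrt(F)
sqrt(F) = sqrt(0.435) = 0.6595
T >= 1 - 0.6595
T >= 0.3405

0.3405


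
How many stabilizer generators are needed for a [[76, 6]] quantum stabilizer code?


For an [[n,k]] stabilizer code:
Number of stabilizer generators = n - k
= 76 - 6
= 70

70


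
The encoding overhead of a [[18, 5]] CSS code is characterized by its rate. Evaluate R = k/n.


Code rate R = k/n
= 5/18
= 0.2778

0.2778


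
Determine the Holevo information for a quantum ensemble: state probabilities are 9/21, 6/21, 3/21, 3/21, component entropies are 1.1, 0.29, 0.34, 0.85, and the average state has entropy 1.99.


chi = S(rho) - sum_i p_i * S(rho_i)
Weighted entropy = 9/21 * 1.1 + 6/21 * 0.29 + 3/21 * 0.34 + 3/21 * 0.85
= 0.7243
chi = 1.99 - 0.7243
= 1.2657

1.2657


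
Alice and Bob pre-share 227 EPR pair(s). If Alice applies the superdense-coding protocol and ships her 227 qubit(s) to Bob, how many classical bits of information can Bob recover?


Superdense coding allows 2 classical bits per shared entangled pair.
227 pair(s) -> 2 * 227 = 454 classical bits

454


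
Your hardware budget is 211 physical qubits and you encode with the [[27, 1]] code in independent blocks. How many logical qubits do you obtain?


Each code block uses 27 physical qubits for 1 logical qubit(s).
Number of complete blocks = floor(211 / 27) = 7
Logical qubits = 7 * 1
= 7

7


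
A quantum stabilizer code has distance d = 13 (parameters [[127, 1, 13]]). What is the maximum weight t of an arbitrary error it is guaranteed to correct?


Code parameters: [[127, 1, 13]], distance d = 13.
Number of correctable errors = floor((d-1)/2)
= floor((13 - 1)/2)
= floor(12/2)
= 6

6


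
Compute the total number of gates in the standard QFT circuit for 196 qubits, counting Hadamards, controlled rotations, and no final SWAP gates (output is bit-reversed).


Hadamard gates: 196
Controlled rotations: n*(n-1)/2 = 196*195/2 = 19110
SWAP gates: 0 (omitted)
Total = 196 + 19110
= 19306

19306


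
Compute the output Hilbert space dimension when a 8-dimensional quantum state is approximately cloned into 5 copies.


Output space = H^(tensor 5) where dim(H) = 8
dim = 8^5
= 64 (after 2 factors)
= 512 (after 3 factors)
= 4096 (after 4 factors)
= 32768 (after 5 factors)
= 32768

32768


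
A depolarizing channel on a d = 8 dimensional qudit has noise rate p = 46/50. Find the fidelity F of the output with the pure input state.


F = (1-p) + p/d
= (1 - 0.9200) + 0.9200/8
= 0.0800 + 0.1150
= 0.1950

0.1950


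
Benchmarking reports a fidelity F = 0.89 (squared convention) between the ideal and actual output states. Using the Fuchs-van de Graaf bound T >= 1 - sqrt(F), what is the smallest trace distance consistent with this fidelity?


Fuchs-van de Graaf (squared-fidelity convention): 1 - sqrt(F) <= T <= sqrt(1 - F).
Lower bound: T >= 1 - sqrt(F)
sqrt(F) = sqrt(0.89) = 0.9434
T >= 1 - 0.9434
T >= 0.0566

0.0566


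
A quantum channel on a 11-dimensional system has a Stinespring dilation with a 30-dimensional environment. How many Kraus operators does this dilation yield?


Tracing out the environment in an orthonormal basis {|i>_E} gives Kraus operators K_i = <i|_E U |0>_E.
Number of Kraus operators = dim(H_env) = d_env
= 30

30


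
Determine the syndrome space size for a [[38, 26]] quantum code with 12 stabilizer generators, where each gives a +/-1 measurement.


Each stabilizer generator gives a binary (+1 or -1) measurement outcome.
With 12 independent generators:
Total syndromes = 2^12
= 4096

4096


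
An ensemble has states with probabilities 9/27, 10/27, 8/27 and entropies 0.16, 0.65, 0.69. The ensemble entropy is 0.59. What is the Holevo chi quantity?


chi = S(rho) - sum_i p_i * S(rho_i)
Weighted entropy = 9/27 * 0.16 + 10/27 * 0.65 + 8/27 * 0.69
= 0.4985
chi = 0.59 - 0.4985
= 0.0915

0.0915


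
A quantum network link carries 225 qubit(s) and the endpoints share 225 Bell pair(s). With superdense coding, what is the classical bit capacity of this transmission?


Superdense coding allows 2 classical bits per shared entangled pair.
225 pair(s) -> 2 * 225 = 450 classical bits

450


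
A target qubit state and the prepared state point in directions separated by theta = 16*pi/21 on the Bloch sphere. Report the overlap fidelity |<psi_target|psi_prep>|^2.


For states separated by angle theta on Bloch sphere:
F = cos^2(theta/2)
theta = 16*pi/21 = 2.3936
theta/2 = 1.1968
cos(theta/2) = 0.3653
F = 0.1335

0.1335


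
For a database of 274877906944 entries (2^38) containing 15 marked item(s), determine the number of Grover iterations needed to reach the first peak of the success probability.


After j Grover iterations the success probability is P(j) = sin^2((2j+1)*theta), where sin(theta) = sqrt(k/N).
N = 2^38 = 274877906944, k = 15
sin(theta) = sqrt(k/N) = 7.38712949e-06
theta = arcsin(sqrt(k/N)) = 7.38712949e-06 rad
P(j) reaches its first maximum when (2j+1)*theta is as close as possible to pi/2, i.e. j = round(pi/(4*theta) - 1/2).
pi/(4*theta) - 1/2 = 106319.3045
(For comparison, the common estimate pi/4 * sqrt(N/k) = 106319.8045; the exact maximiser is used here.)
Optimal iterations = 106319

106319


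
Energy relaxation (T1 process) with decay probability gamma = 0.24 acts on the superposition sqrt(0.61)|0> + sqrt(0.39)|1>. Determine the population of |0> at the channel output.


For amplitude damping with parameter gamma on state sqrt(a)|0> + sqrt(b)|1>:
alpha^2 = 0.61, beta^2 = 0.39
P(|0>) = alpha^2 + gamma * beta^2
= 0.61 + 0.24 * 0.39
= 0.61 + 0.0936
= 0.7036

0.7036


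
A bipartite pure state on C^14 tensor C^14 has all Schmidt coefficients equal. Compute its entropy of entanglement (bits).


For a maximally entangled state in d x d:
S = log2(d) = log2(14)
= 3.8074

3.8074


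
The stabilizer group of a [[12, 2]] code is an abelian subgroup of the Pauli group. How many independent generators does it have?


For an [[n,k]] stabilizer code:
Number of stabilizer generators = n - k
= 12 - 2
= 10

10


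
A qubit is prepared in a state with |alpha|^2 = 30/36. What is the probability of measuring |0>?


|alpha|^2 = 30/36 = 0.8333
|beta|^2 = 1 - 30/36 = 6/36 = 0.1667
P(|0>) = |alpha|^2 = 0.8333

0.8333


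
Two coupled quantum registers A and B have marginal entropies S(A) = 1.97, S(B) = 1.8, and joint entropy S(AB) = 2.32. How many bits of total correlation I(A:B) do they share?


I(A:B) = S(A) + S(B) - S(AB)
= 1.97 + 1.8 - 2.32
= 1.4500

1.4500


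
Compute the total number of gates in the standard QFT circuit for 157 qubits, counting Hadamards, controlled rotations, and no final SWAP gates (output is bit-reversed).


Hadamard gates: 157
Controlled rotations: n*(n-1)/2 = 157*156/2 = 12246
SWAP gates: 0 (omitted)
Total = 157 + 12246
= 12403

12403


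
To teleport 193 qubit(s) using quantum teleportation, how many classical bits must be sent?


Quantum teleportation requires 2 classical bits per qubit teleported.
193 qubit(s) -> 2 * 193 = 386 classical bits

386


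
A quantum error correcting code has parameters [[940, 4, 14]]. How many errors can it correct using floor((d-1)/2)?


Code parameters: [[940, 4, 14]], distance d = 14.
Number of correctable errors = floor((d-1)/2)
= floor((14 - 1)/2)
= floor(13/2)
= 6

6


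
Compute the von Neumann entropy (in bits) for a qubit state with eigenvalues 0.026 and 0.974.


S = -p*log2(p) - (1-p)*log2(1-p)
p = 0.0260, 1-p = 0.9740
= -0.0260 * log2(0.0260) - 0.9740 * log2(0.9740)
= -(-0.1369) - (-0.0370)
= 0.1739

0.1739


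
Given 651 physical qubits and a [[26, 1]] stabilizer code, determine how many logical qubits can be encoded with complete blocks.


Each code block uses 26 physical qubits for 1 logical qubit(s).
Number of complete blocks = floor(651 / 26) = 25
Logical qubits = 25 * 1
= 25

25


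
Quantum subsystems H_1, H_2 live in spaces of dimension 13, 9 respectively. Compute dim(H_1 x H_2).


dim(H_1 x H_2) = 13 * 9
= 117

117


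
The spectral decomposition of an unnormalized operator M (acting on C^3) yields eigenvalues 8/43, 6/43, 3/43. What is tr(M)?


tr(M) = sum of eigenvalues
= 8/43 + 6/43 + 3/43
= 17/43
= 0.3953

0.3953


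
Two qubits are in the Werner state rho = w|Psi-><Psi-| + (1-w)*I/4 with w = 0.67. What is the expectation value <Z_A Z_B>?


|Psi-> = (|01> - |10>)/sqrt(2)
For the pure Bell state, <Z_A Z_B> = -1 (Bell-state Pauli correlator).
The maximally-mixed part I/4 has tr(I/4 * P tensor P) = 0 for any traceless Pauli P.
So <Z_A Z_B>_rho = w * (-1) + (1 - w) * 0
= 0.67 * (-1)
= -0.6700

-0.6700


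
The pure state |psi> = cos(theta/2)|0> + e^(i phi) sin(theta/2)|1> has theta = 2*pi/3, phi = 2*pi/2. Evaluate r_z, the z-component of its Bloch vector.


theta = 2.0944, phi = 3.1416
r_z = cos(theta) = -0.5000

-0.5000


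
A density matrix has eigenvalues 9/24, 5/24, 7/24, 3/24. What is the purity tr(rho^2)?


tr(rho^2) = sum of eigenvalues squared
= (9/24)^2 + (5/24)^2 + (7/24)^2 + (3/24)^2
= (81 + 25 + 49 + 9) / 576
= 164/576
= 0.2847

0.2847


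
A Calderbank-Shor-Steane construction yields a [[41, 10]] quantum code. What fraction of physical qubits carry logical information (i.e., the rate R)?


Code rate R = k/n
= 10/41
= 0.2439

0.2439


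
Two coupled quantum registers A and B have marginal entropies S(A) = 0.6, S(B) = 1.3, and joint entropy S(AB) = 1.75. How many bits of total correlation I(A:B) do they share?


I(A:B) = S(A) + S(B) - S(AB)
= 0.6 + 1.3 - 1.75
= 0.1500

0.1500


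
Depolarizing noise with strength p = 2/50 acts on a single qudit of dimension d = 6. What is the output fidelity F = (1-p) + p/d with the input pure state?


F = (1-p) + p/d
= (1 - 0.0400) + 0.0400/6
= 0.9600 + 0.0067
= 0.9667

0.9667


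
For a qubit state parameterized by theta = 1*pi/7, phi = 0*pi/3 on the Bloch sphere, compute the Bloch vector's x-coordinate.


theta = 0.4488, phi = 0.0000
r_x = sin(theta)*cos(phi) = 0.4339 * 1.0000
r_x = 0.4339

0.4339


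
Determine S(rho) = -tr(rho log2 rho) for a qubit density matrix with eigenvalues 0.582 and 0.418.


S = -p*log2(p) - (1-p)*log2(1-p)
p = 0.5820, 1-p = 0.4180
= -0.5820 * log2(0.5820) - 0.4180 * log2(0.4180)
= -(-0.4545) - (-0.5260)
= 0.9805

0.9805


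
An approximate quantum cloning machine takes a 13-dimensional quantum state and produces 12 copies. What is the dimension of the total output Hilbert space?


Output space = H^(tensor 12) where dim(H) = 13
dim = 13^12
= 169 (after 2 factors)
= 2197 (after 3 factors)
= 28561 (after 4 factors)
= 371293 (after 5 factors)
= 4826809 (after 6 factors)
= 62748517 (after 7 factors)
= 815730721 (after 8 factors)
= 10604499373 (after 9 factors)
= 137858491849 (after 10 factors)
= 1792160394037 (after 11 factors)
= 23298085122481 (after 12 factors)
= 23298085122481

23298085122481


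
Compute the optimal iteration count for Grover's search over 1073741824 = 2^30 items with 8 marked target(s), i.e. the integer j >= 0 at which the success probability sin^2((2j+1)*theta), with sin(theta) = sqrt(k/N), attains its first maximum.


After j Grover iterations the success probability is P(j) = sin^2((2j+1)*theta), where sin(theta) = sqrt(k/N).
N = 2^30 = 1073741824, k = 8
sin(theta) = sqrt(k/N) = 8.631674575e-05
theta = arcsin(sqrt(k/N)) = 8.631674586e-05 rad
P(j) reaches its first maximum when (2j+1)*theta is as close as possible to pi/2, i.e. j = round(pi/(4*theta) - 1/2).
pi/(4*theta) - 1/2 = 9098.5242
(For comparison, the common estimate pi/4 * sqrt(N/k) = 9099.0243; the exact maximiser is used here.)
Optimal iterations = 9099

9099


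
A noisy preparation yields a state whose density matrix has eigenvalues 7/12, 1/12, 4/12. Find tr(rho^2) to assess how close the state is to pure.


tr(rho^2) = sum of eigenvalues squared
= (7/12)^2 + (1/12)^2 + (4/12)^2
= (49 + 1 + 16) / 144
= 66/144
= 0.4583

0.4583


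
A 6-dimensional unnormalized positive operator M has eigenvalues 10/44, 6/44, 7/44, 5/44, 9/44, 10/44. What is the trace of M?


tr(M) = sum of eigenvalues
= 10/44 + 6/44 + 7/44 + 5/44 + 9/44 + 10/44
= 47/44
= 1.0682

1.0682


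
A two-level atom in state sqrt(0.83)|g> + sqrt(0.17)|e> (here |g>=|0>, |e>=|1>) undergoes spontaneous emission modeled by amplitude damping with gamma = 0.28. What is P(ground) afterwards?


For amplitude damping with parameter gamma on state sqrt(a)|0> + sqrt(b)|1>:
alpha^2 = 0.83, beta^2 = 0.17
P(|0>) = alpha^2 + gamma * beta^2
= 0.83 + 0.28 * 0.17
= 0.83 + 0.0476
= 0.8776

0.8776


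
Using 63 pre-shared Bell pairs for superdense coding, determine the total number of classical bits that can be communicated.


Superdense coding allows 2 classical bits per shared entangled pair.
63 pair(s) -> 2 * 63 = 126 classical bits

126


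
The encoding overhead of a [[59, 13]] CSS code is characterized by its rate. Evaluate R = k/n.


Code rate R = k/n
= 13/59
= 0.2203

0.2203


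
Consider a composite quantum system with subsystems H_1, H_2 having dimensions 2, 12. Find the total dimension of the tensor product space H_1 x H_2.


dim(H_1 x H_2) = 2 * 12
= 24

24


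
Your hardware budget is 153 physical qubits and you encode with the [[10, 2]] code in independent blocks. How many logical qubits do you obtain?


Each code block uses 10 physical qubits for 2 logical qubit(s).
Number of complete blocks = floor(153 / 10) = 15
Logical qubits = 15 * 2
= 30

30


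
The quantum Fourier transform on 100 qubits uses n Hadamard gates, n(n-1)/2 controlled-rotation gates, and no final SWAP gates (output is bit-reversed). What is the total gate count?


Hadamard gates: 100
Controlled rotations: n*(n-1)/2 = 100*99/2 = 4950
SWAP gates: 0 (omitted)
Total = 100 + 4950
= 5050

5050


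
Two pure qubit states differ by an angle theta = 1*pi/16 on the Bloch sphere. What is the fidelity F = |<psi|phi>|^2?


For states separated by angle theta on Bloch sphere:
F = cos^2(theta/2)
theta = 1*pi/16 = 0.1963
theta/2 = 0.0982
cos(theta/2) = 0.9952
F = 0.9904

0.9904


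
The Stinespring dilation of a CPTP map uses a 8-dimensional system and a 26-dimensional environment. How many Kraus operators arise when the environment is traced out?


Tracing out the environment in an orthonormal basis {|i>_E} gives Kraus operators K_i = <i|_E U |0>_E.
Number of Kraus operators = dim(H_env) = d_env
= 26

26


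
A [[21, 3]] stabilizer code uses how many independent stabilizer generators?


For an [[n,k]] stabilizer code:
Number of stabilizer generators = n - k
= 21 - 3
= 18

18


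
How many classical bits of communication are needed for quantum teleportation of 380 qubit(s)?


Quantum teleportation requires 2 classical bits per qubit teleported.
380 qubit(s) -> 2 * 380 = 760 classical bits

760


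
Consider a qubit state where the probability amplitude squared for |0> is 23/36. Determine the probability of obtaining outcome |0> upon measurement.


|alpha|^2 = 23/36 = 0.6389
|beta|^2 = 1 - 23/36 = 13/36 = 0.3611
P(|0>) = |alpha|^2 = 0.6389

0.6389


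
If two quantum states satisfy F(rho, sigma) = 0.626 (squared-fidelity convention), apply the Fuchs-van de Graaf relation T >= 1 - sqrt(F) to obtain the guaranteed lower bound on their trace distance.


Fuchs-van de Graaf (squared-fidelity convention): 1 - sqrt(F) <= T <= sqrt(1 - F).
Lower bound: T >= 1 - sqrt(F)
sqrt(F) = sqrt(0.626) = 0.7912
T >= 1 - 0.7912
T >= 0.2088

0.2088


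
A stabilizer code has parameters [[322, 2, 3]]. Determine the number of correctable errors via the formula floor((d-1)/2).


Code parameters: [[322, 2, 3]], distance d = 3.
Number of correctable errors = floor((d-1)/2)
= floor((3 - 1)/2)
= floor(2/2)
= 1

1


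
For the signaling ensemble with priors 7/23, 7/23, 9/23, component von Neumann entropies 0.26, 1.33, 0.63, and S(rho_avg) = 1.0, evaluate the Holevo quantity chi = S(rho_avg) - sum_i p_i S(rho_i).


chi = S(rho) - sum_i p_i * S(rho_i)
Weighted entropy = 7/23 * 0.26 + 7/23 * 1.33 + 9/23 * 0.63
= 0.7304
chi = 1.0 - 0.7304
= 0.2696

0.2696


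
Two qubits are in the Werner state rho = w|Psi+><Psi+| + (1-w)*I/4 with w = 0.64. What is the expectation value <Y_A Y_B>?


|Psi+> = (|01> + |10>)/sqrt(2)
For the pure Bell state, <Y_A Y_B> = +1 (Bell-state Pauli correlator).
The maximally-mixed part I/4 has tr(I/4 * P tensor P) = 0 for any traceless Pauli P.
So <Y_A Y_B>_rho = w * (+1) + (1 - w) * 0
= 0.64 * (+1)
= 0.6400

0.6400


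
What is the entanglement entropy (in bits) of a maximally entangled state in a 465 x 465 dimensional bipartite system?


For a maximally entangled state in d x d:
S = log2(d) = log2(465)
= 8.8611

8.8611


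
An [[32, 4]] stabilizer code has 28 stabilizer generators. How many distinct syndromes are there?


Each stabilizer generator gives a binary (+1 or -1) measurement outcome.
With 28 independent generators:
Total syndromes = 2^28
= 268435456

268435456


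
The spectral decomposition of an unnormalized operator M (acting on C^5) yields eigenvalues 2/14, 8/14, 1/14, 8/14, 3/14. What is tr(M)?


tr(M) = sum of eigenvalues
= 2/14 + 8/14 + 1/14 + 8/14 + 3/14
= 22/14
= 1.5714

1.5714


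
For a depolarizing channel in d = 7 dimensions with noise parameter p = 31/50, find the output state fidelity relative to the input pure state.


F = (1-p) + p/d
= (1 - 0.6200) + 0.6200/7
= 0.3800 + 0.0886
= 0.4686

0.4686


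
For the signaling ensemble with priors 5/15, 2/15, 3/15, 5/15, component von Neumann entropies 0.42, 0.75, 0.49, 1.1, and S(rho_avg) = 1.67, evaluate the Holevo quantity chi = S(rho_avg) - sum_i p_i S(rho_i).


chi = S(rho) - sum_i p_i * S(rho_i)
Weighted entropy = 5/15 * 0.42 + 2/15 * 0.75 + 3/15 * 0.49 + 5/15 * 1.1
= 0.7047
chi = 1.67 - 0.7047
= 0.9653

0.9653


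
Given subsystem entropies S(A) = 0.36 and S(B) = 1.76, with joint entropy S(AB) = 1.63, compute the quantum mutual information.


I(A:B) = S(A) + S(B) - S(AB)
= 0.36 + 1.76 - 1.63
= 0.4900

0.4900


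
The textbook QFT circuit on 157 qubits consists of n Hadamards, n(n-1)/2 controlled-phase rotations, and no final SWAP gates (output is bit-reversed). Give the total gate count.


Hadamard gates: 157
Controlled rotations: n*(n-1)/2 = 157*156/2 = 12246
SWAP gates: 0 (omitted)
Total = 157 + 12246
= 12403

12403


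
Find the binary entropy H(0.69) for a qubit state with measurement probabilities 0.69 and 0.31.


S = -p*log2(p) - (1-p)*log2(1-p)
p = 0.6900, 1-p = 0.3100
= -0.6900 * log2(0.6900) - 0.3100 * log2(0.3100)
= -(-0.3694) - (-0.5238)
= 0.8932

0.8932


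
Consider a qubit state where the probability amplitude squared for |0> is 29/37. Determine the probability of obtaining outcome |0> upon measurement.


|alpha|^2 = 29/37 = 0.7838
|beta|^2 = 1 - 29/37 = 8/37 = 0.2162
P(|0>) = |alpha|^2 = 0.7838

0.7838


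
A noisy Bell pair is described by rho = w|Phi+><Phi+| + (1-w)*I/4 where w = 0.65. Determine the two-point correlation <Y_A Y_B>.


|Phi+> = (|00> + |11>)/sqrt(2)
For the pure Bell state, <Y_A Y_B> = -1 (Bell-state Pauli correlator).
The maximally-mixed part I/4 has tr(I/4 * P tensor P) = 0 for any traceless Pauli P.
So <Y_A Y_B>_rho = w * (-1) + (1 - w) * 0
= 0.65 * (-1)
= -0.6500

-0.6500


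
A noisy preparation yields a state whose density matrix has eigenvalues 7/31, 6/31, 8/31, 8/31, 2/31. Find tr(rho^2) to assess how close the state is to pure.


tr(rho^2) = sum of eigenvalues squared
= (7/31)^2 + (6/31)^2 + (8/31)^2 + (8/31)^2 + (2/31)^2
= (49 + 36 + 64 + 64 + 4) / 961
= 217/961
= 0.2258

0.2258


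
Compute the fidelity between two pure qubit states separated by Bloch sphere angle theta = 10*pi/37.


For states separated by angle theta on Bloch sphere:
F = cos^2(theta/2)
theta = 10*pi/37 = 0.8491
theta/2 = 0.4245
cos(theta/2) = 0.9112
F = 0.8303

0.8303


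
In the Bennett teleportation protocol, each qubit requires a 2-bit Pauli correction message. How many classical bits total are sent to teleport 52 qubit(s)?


Quantum teleportation requires 2 classical bits per qubit teleported.
52 qubit(s) -> 2 * 52 = 104 classical bits

104


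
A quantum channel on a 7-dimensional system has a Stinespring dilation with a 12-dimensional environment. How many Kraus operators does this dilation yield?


Tracing out the environment in an orthonormal basis {|i>_E} gives Kraus operators K_i = <i|_E U |0>_E.
Number of Kraus operators = dim(H_env) = d_env
= 12

12


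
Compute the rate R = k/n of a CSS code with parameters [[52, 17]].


Code rate R = k/n
= 17/52
= 0.3269

0.3269


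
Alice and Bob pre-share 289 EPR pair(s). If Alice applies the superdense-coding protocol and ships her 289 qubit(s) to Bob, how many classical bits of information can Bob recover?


Superdense coding allows 2 classical bits per shared entangled pair.
289 pair(s) -> 2 * 289 = 578 classical bits

578


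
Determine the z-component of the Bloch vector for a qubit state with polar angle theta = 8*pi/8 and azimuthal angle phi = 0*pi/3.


theta = 3.1416, phi = 0.0000
r_z = cos(theta) = -1.0000

-1.0000


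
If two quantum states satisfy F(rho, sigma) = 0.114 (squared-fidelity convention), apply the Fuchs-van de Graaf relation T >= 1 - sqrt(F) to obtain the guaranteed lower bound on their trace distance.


Fuchs-van de Graaf (squared-fidelity convention): 1 - sqrt(F) <= T <= sqrt(1 - F).
Lower bound: T >= 1 - sqrt(F)
sqrt(F) = sqrt(0.114) = 0.3376
T >= 1 - 0.3376
T >= 0.6624

0.6624


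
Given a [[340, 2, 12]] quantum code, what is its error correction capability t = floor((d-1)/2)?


Code parameters: [[340, 2, 12]], distance d = 12.
Number of correctable errors = floor((d-1)/2)
= floor((12 - 1)/2)
= floor(11/2)
= 5

5


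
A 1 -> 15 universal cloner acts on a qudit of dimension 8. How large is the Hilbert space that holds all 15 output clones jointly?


Output space = H^(tensor 15) where dim(H) = 8
dim = 8^15
= 64 (after 2 factors)
= 512 (after 3 factors)
= 4096 (after 4 factors)
= 32768 (after 5 factors)
= 262144 (after 6 factors)
= 2097152 (after 7 factors)
= 16777216 (after 8 factors)
= 134217728 (after 9 factors)
= 1073741824 (after 10 factors)
= 8589934592 (after 11 factors)
= 68719476736 (after 12 factors)
= 549755813888 (after 13 factors)
= 4398046511104 (after 14 factors)
= 35184372088832 (after 15 factors)
= 35184372088832

35184372088832


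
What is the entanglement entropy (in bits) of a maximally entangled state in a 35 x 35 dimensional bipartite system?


For a maximally entangled state in d x d:
S = log2(d) = log2(35)
= 5.1293

5.1293


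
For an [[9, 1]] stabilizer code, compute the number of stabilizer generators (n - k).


For an [[n,k]] stabilizer code:
Number of stabilizer generators = n - k
= 9 - 1
= 8

8


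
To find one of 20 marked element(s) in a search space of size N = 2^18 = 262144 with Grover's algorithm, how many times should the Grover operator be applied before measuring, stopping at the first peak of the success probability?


After j Grover iterations the success probability is P(j) = sin^2((2j+1)*theta), where sin(theta) = sqrt(k/N).
N = 2^18 = 262144, k = 20
sin(theta) = sqrt(k/N) = 0.008734640537
theta = arcsin(sqrt(k/N)) = 0.008734751608 rad
P(j) reaches its first maximum when (2j+1)*theta is as close as possible to pi/2, i.e. j = round(pi/(4*theta) - 1/2).
pi/(4*theta) - 1/2 = 89.4165
(For comparison, the common estimate pi/4 * sqrt(N/k) = 89.9176; the exact maximiser is used here.)
Optimal iterations = 89

89


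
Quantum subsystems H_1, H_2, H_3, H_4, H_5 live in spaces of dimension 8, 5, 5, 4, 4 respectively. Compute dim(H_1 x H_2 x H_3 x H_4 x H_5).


dim(H_1 x H_2 x H_3 x H_4 x H_5) = 8 * 5 * 5 * 4 * 4
= 40 * 5 * 4 * 4
= 200 * 4 * 4
= 800 * 4
= 3200

3200


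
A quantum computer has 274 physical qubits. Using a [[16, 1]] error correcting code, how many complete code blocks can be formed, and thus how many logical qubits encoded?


Each code block uses 16 physical qubits for 1 logical qubit(s).
Number of complete blocks = floor(274 / 16) = 17
Logical qubits = 17 * 1
= 17

17


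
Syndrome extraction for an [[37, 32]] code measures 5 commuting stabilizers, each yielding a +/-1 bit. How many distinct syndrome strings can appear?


Each stabilizer generator gives a binary (+1 or -1) measurement outcome.
With 5 independent generators:
Total syndromes = 2^5
= 32

32


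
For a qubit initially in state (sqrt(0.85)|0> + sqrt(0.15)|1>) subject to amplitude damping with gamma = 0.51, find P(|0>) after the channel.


For amplitude damping with parameter gamma on state sqrt(a)|0> + sqrt(b)|1>:
alpha^2 = 0.85, beta^2 = 0.15
P(|0>) = alpha^2 + gamma * beta^2
= 0.85 + 0.51 * 0.15
= 0.85 + 0.0765
= 0.9265

0.9265


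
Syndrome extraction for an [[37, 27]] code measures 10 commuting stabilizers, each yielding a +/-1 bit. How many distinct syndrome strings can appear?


Each stabilizer generator gives a binary (+1 or -1) measurement outcome.
With 10 independent generators:
Total syndromes = 2^10
= 1024

1024


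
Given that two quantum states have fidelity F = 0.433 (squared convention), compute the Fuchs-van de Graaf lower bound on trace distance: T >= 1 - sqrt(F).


Fuchs-van de Graaf (squared-fidelity convention): 1 - sqrt(F) <= T <= sqrt(1 - F).
Lower bound: T >= 1 - sqrt(F)
sqrt(F) = sqrt(0.433) = 0.6580
T >= 1 - 0.6580
T >= 0.3420

0.3420


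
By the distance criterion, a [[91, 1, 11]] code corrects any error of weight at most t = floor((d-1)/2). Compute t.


Code parameters: [[91, 1, 11]], distance d = 11.
Number of correctable errors = floor((d-1)/2)
= floor((11 - 1)/2)
= floor(10/2)
= 5

5


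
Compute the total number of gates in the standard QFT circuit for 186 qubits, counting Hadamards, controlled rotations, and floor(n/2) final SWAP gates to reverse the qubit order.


Hadamard gates: 186
Controlled rotations: n*(n-1)/2 = 186*185/2 = 17205
SWAP gates: floor(n/2) = floor(186/2) = 93
Total = 186 + 17205 + 93
= 17484

17484


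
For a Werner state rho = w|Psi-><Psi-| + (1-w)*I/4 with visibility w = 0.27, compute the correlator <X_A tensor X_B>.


|Psi-> = (|01> - |10>)/sqrt(2)
For the pure Bell state, <X_A X_B> = -1 (Bell-state Pauli correlator).
The maximally-mixed part I/4 has tr(I/4 * P tensor P) = 0 for any traceless Pauli P.
So <X_A X_B>_rho = w * (-1) + (1 - w) * 0
= 0.27 * (-1)
= -0.2700

-0.2700


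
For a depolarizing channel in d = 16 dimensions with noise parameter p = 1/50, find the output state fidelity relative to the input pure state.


F = (1-p) + p/d
= (1 - 0.0200) + 0.0200/16
= 0.9800 + 0.0013
= 0.9812

0.9812


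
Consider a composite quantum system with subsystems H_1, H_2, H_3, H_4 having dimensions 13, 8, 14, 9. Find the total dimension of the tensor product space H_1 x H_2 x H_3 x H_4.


dim(H_1 x H_2 x H_3 x H_4) = 13 * 8 * 14 * 9
= 104 * 14 * 9
= 1456 * 9
= 13104

13104


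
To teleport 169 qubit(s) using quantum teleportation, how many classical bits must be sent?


Quantum teleportation requires 2 classical bits per qubit teleported.
169 qubit(s) -> 2 * 169 = 338 classical bits

338


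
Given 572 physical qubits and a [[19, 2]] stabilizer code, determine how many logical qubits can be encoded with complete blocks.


Each code block uses 19 physical qubits for 2 logical qubit(s).
Number of complete blocks = floor(572 / 19) = 30
Logical qubits = 30 * 2
= 60

60


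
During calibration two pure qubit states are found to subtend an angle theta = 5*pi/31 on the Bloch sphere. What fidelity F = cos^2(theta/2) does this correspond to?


For states separated by angle theta on Bloch sphere:
F = cos^2(theta/2)
theta = 5*pi/31 = 0.5067
theta/2 = 0.2534
cos(theta/2) = 0.9681
F = 0.9372

0.9372


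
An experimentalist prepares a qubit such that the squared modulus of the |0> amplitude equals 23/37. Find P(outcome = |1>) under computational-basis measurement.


|alpha|^2 = 23/37 = 0.6216
|beta|^2 = 1 - 23/37 = 14/37 = 0.3784
P(|1>) = |beta|^2 = 0.3784

0.3784


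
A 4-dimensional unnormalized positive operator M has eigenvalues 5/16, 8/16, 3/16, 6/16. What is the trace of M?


tr(M) = sum of eigenvalues
= 5/16 + 8/16 + 3/16 + 6/16
= 22/16
= 1.3750

1.3750


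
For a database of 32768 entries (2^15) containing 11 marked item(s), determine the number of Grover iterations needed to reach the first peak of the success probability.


After j Grover iterations the success probability is P(j) = sin^2((2j+1)*theta), where sin(theta) = sqrt(k/N).
N = 2^15 = 32768, k = 11
sin(theta) = sqrt(k/N) = 0.01832193656
theta = arcsin(sqrt(k/N)) = 0.01832296181 rad
P(j) reaches its first maximum when (2j+1)*theta is as close as possible to pi/2, i.e. j = round(pi/(4*theta) - 1/2).
pi/(4*theta) - 1/2 = 42.3641
(For comparison, the common estimate pi/4 * sqrt(N/k) = 42.8665; the exact maximiser is used here.)
Optimal iterations = 42

42


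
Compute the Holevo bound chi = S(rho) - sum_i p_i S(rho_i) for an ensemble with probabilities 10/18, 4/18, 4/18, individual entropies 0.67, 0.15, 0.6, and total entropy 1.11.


chi = S(rho) - sum_i p_i * S(rho_i)
Weighted entropy = 10/18 * 0.67 + 4/18 * 0.15 + 4/18 * 0.6
= 0.5389
chi = 1.11 - 0.5389
= 0.5711

0.5711


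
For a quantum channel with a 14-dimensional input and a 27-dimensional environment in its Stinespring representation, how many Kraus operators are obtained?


Tracing out the environment in an orthonormal basis {|i>_E} gives Kraus operators K_i = <i|_E U |0>_E.
Number of Kraus operators = dim(H_env) = d_env
= 27

27


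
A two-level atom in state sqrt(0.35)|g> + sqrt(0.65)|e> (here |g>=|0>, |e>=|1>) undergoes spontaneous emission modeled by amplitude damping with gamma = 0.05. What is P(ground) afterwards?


For amplitude damping with parameter gamma on state sqrt(a)|0> + sqrt(b)|1>:
alpha^2 = 0.35, beta^2 = 0.65
P(|0>) = alpha^2 + gamma * beta^2
= 0.35 + 0.05 * 0.65
= 0.35 + 0.0325
= 0.3825

0.3825


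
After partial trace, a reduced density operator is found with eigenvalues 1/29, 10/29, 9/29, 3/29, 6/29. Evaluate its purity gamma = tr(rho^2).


tr(rho^2) = sum of eigenvalues squared
= (1/29)^2 + (10/29)^2 + (9/29)^2 + (3/29)^2 + (6/29)^2
= (1 + 100 + 81 + 9 + 36) / 841
= 227/841
= 0.2699

0.2699


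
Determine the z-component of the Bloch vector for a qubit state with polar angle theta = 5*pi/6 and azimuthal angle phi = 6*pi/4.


theta = 2.6180, phi = 4.7124
r_z = cos(theta) = -0.8660

-0.8660


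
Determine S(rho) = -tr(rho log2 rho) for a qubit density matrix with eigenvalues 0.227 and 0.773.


S = -p*log2(p) - (1-p)*log2(1-p)
p = 0.2270, 1-p = 0.7730
= -0.2270 * log2(0.2270) - 0.7730 * log2(0.7730)
= -(-0.4856) - (-0.2871)
= 0.7727

0.7727


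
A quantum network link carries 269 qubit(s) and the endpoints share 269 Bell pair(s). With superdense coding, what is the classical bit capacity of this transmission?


Superdense coding allows 2 classical bits per shared entangled pair.
269 pair(s) -> 2 * 269 = 538 classical bits

538


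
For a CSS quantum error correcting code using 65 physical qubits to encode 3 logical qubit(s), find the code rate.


Code rate R = k/n
= 3/65
= 0.0462

0.0462
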